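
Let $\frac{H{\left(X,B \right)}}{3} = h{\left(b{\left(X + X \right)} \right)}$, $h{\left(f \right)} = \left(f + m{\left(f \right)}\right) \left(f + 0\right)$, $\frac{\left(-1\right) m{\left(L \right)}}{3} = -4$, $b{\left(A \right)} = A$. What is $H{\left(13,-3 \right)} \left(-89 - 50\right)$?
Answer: $-411996$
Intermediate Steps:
$m{\left(L \right)} = 12$ ($m{\left(L \right)} = \left(-3\right) \left(-4\right) = 12$)
$h{\left(f \right)} = f \left(12 + f\right)$ ($h{\left(f \right)} = \left(f + 12\right) \left(f + 0\right) = \left(12 + f\right) f = f \left(12 + f\right)$)
$H{\left(X,B \right)} = 6 X \left(12 + 2 X\right)$ ($H{\left(X,B \right)} = 3 \left(X + X\right) \left(12 + \left(X + X\right)\right) = 3 \cdot 2 X \left(12 + 2 X\right) = 6 X \left(12 + 2 X\right)$)
$H{\left(13,-3 \right)} \left(-89 - 50\right) = 12 \cdot 13 \left(6 + 13\right) \left(-89 - 50\right) = 12 \cdot 13 \cdot 19 \left(-139\right) = 2964 \left(-139\right) = -411996$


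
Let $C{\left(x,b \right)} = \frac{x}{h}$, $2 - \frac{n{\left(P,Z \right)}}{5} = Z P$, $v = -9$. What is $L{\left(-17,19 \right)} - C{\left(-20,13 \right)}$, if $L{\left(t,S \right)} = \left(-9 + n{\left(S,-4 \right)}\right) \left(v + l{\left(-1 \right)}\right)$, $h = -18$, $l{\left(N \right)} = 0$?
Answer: $- \frac{30871}{9} \approx -3430.1$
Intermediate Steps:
$n{\left(P,Z \right)} = 10 - 5 P Z$ ($n{\left(P,Z \right)} = 10 - 5 Z P = 10 - 5 P Z$)
$L{\left(t,S \right)} = -9 - 180 S$ ($L{\left(t,S \right)} = \left(-9 - \left(-10 + 5 S \left(-4\right)\right)\right) \left(-9 + 0\right) = \left(-9 + \left(10 + 20 S\right)\right) \left(-9\right) = \left(1 + 20 S\right) \left(-9\right) = -9 - 180 S$)
$C{\left(x,b \right)} = - \frac{x}{18}$ ($C{\left(x,b \right)} = \frac{x}{-18} = x \left(- \frac{1}{18}\right) = - \frac{x}{18}$)
$L{\left(-17,19 \right)} - C{\left(-20,13 \right)} = \left(-9 - 3420\right) - \left(- \frac{1}{18}\right) \left(-20\right) = \left(-9 - 3420\right) - \frac{10}{9} = -3429 - \frac{10}{9} = - \frac{30871}{9}$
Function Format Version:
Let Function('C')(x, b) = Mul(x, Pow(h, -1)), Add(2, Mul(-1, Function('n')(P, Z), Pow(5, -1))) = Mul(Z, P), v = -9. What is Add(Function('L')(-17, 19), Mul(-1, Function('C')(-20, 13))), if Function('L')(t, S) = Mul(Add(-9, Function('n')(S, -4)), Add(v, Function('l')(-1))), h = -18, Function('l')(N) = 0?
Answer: Rational(-30871, 9) ≈ -3430.1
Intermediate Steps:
Function('n')(P, Z) = Add(10, Mul(-5, P, Z)) (Function('n')(P, Z) = Add(10, Mul(-5, Mul(Z, P))) = Add(10, Mul(-5, Mul(P, Z))) = Add(10, Mul(-5, P, Z)))
Function('L')(t, S) = Add(-9, Mul(-180, S)) (Function('L')(t, S) = Mul(Add(-9, Add(10, Mul(-5, S, -4))), Add(-9, 0)) = Mul(Add(-9, Add(10, Mul(20, S))), -9) = Mul(Add(1, Mul(20, S)), -9) = Add(-9, Mul(-180, S)))
Function('C')(x, b) = Mul(Rational(-1, 18), x) (Function('C')(x, b) = Mul(x, Pow(-18, -1)) = Mul(x, Rational(-1, 18)) = Mul(Rational(-1, 18), x))
Add(Function('L')(-17, 19), Mul(-1, Function('C')(-20, 13))) = Add(Add(-9, Mul(-180, 19)), Mul(-1, Mul(Rational(-1, 18), -20))) = Add(Add(-9, -3420), Mul(-1, Rational(10, 9))) = Add(-3429, Rational(-10, 9)) = Rational(-30871, 9)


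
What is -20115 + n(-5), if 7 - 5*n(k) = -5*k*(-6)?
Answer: -100418/5 ≈ -20084.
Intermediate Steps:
n(k) = 7/5 - 6*k (n(k) = 7/5 - (-5*k)*(-6)/5 = 7/5 - 6*k)
-20115 + n(-5) = -20115 + (7/5 - 6*(-5)) = -20115 + (7/5 + 30) = -20115 + 157/5 = -100418/5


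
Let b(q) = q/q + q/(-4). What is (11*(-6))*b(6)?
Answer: 33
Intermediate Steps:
b(q) = 1 - q/4 (b(q) = 1 + q*(-1/4) = 1 - q/4)
(11*(-6))*b(6) = (11*(-6))*(1 - 1/4*6) = -66*(1 - 3/2) = -66*(-1/2) = 33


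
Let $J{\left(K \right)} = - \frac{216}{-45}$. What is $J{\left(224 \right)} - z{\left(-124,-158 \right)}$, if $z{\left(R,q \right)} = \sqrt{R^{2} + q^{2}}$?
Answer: $\frac{24}{5} - 2 \sqrt{10085} \approx -196.05$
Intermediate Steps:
$J{\left(K \right)} = \frac{24}{5}$ ($J{\left(K \right)} = \left(-216\right) \left(- \frac{1}{45}\right) = \frac{24}{5}$)
$J{\left(224 \right)} - z{\left(-124,-158 \right)} = \frac{24}{5} - \sqrt{\left(-124\right)^{2} + \left(-158\right)^{2}} = \frac{24}{5} - \sqrt{15376 + 24964} = \frac{24}{5} - \sqrt{40340} = \frac{24}{5} - 2 \sqrt{10085}$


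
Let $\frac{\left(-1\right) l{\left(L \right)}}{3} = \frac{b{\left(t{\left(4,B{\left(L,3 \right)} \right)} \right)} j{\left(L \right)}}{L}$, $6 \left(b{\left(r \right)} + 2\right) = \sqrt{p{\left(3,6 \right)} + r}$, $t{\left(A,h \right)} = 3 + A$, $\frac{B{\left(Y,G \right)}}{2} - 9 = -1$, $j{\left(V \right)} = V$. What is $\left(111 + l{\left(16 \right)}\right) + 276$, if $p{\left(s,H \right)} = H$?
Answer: $393 - \frac{\sqrt{13}}{2} \approx 391.2$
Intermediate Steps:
$B{\left(Y,G \right)} = 16$ ($B{\left(Y,G \right)} = 18 + 2 \left(-1\right) = 18 - 2 = 16$)
$b{\left(r \right)} = -2 + \frac{\sqrt{6 + r}}{6}$
$l{\left(L \right)} = 6 - \frac{\sqrt{13}}{2}$ ($l{\left(L \right)} = - 3 \frac{\left(-2 + \frac{\sqrt{6 + \left(3 + 4\right)}}{6}\right) L}{L} = - 3 \frac{\left(-2 + \frac{\sqrt{6 + 7}}{6}\right) L}{L} = - 3 \frac{\left(-2 + \frac{\sqrt{13}}{6}\right) L}{L} = - 3 \frac{L \left(-2 + \frac{\sqrt{13}}{6}\right)}{L} = - 3 \left(-2 + \frac{\sqrt{13}}{6}\right) = 6 - \frac{\sqrt{13}}{2}$)
$\left(111 + l{\left(16 \right)}\right) + 276 = \left(111 + \left(6 - \frac{\sqrt{13}}{2}\right)\right) + 276 = \left(117 - \frac{\sqrt{13}}{2}\right) + 276 = 393 - \frac{\sqrt{13}}{2}$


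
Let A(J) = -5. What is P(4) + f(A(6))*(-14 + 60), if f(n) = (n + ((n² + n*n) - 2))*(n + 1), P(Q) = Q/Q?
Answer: -7911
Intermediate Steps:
P(Q) = 1
f(n) = (1 + n)*(-2 + n + 2*n²) (f(n) = (n + ((n² + n²) - 2))*(1 + n) = (n + (2*n² - 2))*(1 + n) = (n + (-2 + 2*n²))*(1 + n) = (-2 + n + 2*n²)*(1 + n) = (1 + n)*(-2 + n + 2*n²))
P(4) + f(A(6))*(-14 + 60) = 1 + (-2 - 1*(-5) + 2*(-5)³ + 3*(-5)²)*(-14 + 60) = 1 + (-2 + 5 + 2*(-125) + 3*25)*46 = 1 + (-2 + 5 - 250 + 75)*46 = 1 - 172*46 = 1 - 7912 = -7911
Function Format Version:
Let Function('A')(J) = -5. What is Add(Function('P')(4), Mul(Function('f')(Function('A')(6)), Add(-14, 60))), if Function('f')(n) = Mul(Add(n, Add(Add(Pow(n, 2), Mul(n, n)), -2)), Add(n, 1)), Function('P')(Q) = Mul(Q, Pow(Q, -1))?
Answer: -7911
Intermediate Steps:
Function('P')(Q) = 1
Function('f')(n) = Mul(Add(1, n), Add(-2, n, Mul(2, Pow(n, 2)))) (Function('f')(n) = Mul(Add(n, Add(Add(Pow(n, 2), Pow(n, 2)), -2)), Add(1, n)) = Mul(Add(n, Add(Mul(2, Pow(n, 2)), -2)), Add(1, n)) = Mul(Add(n, Add(-2, Mul(2, Pow(n, 2)))), Add(1, n)) = Mul(Add(-2, n, Mul(2, Pow(n, 2))), Add(1, n)) = Mul(Add(1, n), Add(-2, n, Mul(2, Pow(n, 2)))))
Add(Function('P')(4), Mul(Function('f')(Function('A')(6)), Add(-14, 60))) = Add(1, Mul(Add(-2, Mul(-1, -5), Mul(2, Pow(-5, 3)), Mul(3, Pow(-5, 2))), Add(-14, 60))) = Add(1, Mul(Add(-2, 5, Mul(2, -125), Mul(3, 25)), 46)) = Add(1, Mul(Add(-2, 5, -250, 75), 46)) = Add(1, Mul(-172, 46)) = Add(1, -7912) = -7911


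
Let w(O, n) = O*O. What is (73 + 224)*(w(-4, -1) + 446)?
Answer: 137214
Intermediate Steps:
w(O, n) = O²
(73 + 224)*(w(-4, -1) + 446) = (73 + 224)*((-4)² + 446) = 297*(16 + 446) = 297*462 = 137214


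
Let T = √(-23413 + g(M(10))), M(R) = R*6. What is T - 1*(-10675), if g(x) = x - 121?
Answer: 10675 + 11*I*√194 ≈ 10675.0 + 153.21*I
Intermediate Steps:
M(R) = 6*R
g(x) = -121 + x
T = 11*I*√194 (T = √(-23413 + (-121 + 6*10)) = √(-23413 + (-121 + 60)) = √(-23413 - 61) = √(-23474) = 11*I*√194 ≈ 153.21*I)
T - 1*(-10675) = 11*I*√194 - 1*(-10675) = 11*I*√194 + 10675 = 10675 + 11*I*√194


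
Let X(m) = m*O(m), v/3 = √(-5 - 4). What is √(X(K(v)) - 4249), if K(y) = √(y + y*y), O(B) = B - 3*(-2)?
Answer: √(-4330 + 9*I + 18*√(-9 + I)) ≈ 0.4795 + 65.782*I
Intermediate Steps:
O(B) = 6 + B (O(B) = B + 6 = 6 + B)
v = 9*I (v = 3*√(-5 - 4) = 3*√(-9) = 3*(3*I) = 9*I ≈ 9.0*I)
K(y) = √(y + y²)
X(m) = m*(6 + m)
√(X(K(v)) - 4249) = √(√((9*I)*(1 + 9*I))*(6 + √((9*I)*(1 + 9*I))) - 4249) = √(√(9*I*(1 + 9*I))*(6 + √(9*I*(1 + 9*I))) - 4249) = √((3*√(I*(1 + 9*I)))*(6 + 3*√(I*(1 + 9*I))) - 4249) = √(3*√(I*(1 + 9*I))*(6 + 3*√(I*(1 + 9*I))) - 4249) = √(-4249 + 3*√(I*(1 + 9*I))*(6 + 3*√(I*(1 + 9*I))))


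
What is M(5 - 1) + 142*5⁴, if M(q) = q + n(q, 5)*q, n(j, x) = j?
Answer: 88770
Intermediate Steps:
M(q) = q + q² (M(q) = q + q*q = q + q²)
M(5 - 1) + 142*5⁴ = (5 - 1)*(1 + (5 - 1)) + 142*5⁴ = 4*(1 + 4) + 142*625 = 4*5 + 88750 = 20 + 88750 = 88770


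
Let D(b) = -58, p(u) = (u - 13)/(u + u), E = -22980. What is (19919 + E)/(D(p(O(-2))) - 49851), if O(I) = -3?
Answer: 3061/49909 ≈ 0.061332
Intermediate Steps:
p(u) = (-13 + u)/(2*u) (p(u) = (-13 + u)/((2*u)) = (-13 + u)*(1/(2*u)) = (-13 + u)/(2*u))
(19919 + E)/(D(p(O(-2))) - 49851) = (19919 - 22980)/(-58 - 49851) = -3061/(-49909) = -3061*(-1/49909) = 3061/49909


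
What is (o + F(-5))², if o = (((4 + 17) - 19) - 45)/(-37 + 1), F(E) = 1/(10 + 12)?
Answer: 241081/156816 ≈ 1.5373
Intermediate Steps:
F(E) = 1/22
o = 43/36 (o = ((21 - 19) - 45)/(-36) = (2 - 45)*(-1/36) = -43*(-1/36) = 43/36 ≈ 1.1944)
(o + F(-5))² = (43/36 + 1/22)² = (491/396)² = 241081/156816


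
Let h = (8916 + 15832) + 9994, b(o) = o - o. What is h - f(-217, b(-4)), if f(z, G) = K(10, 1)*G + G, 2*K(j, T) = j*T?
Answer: 34742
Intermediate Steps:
K(j, T) = T*j/2 (K(j, T) = (j*T)/2 = (T*j)/2 = T*j/2)
b(o) = 0
f(z, G) = 6*G (f(z, G) = ((1/2)*1*10)*G + G = 5*G + G = 6*G)
h = 34742 (h = 24748 + 9994 = 34742)
h - f(-217, b(-4)) = 34742 - 6*0 = 34742 - 1*0 = 34742 + 0 = 34742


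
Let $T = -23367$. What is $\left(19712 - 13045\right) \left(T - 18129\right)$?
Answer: $-276653832$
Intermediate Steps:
$\left(19712 - 13045\right) \left(T - 18129\right) = \left(19712 - 13045\right) \left(-23367 - 18129\right) = 6667 \left(-41496\right) = -276653832$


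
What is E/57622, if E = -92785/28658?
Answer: -13255/235904468 ≈ -5.6188e-5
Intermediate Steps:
E = -13255/4094 (E = -92785*1/28658 = -13255/4094 ≈ -3.2377)
E/57622 = -13255/4094/57622 = -13255/4094*1/57622 = -13255/235904468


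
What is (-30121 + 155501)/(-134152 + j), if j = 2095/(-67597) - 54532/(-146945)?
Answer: -1245404701267700/1332533960017251 ≈ -0.93461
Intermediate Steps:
j = 3378349829/9933041165 (j = 2095*(-1/67597) - 54532*(-1/146945) = -2095/67597 + 54532/146945 = 3378349829/9933041165 ≈ 0.34011)
(-30121 + 155501)/(-134152 + j) = (-30121 + 155501)/(-134152 + 3378349829/9933041165) = 125380/(-1332533960017251/9933041165) = 125380*(-9933041165/1332533960017251) = -1245404701267700/1332533960017251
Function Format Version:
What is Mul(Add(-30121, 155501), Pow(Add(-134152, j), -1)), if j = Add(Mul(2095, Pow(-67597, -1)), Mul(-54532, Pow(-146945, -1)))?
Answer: Rational(-1245404701267700, 1332533960017251) ≈ -0.93461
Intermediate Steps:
j = Rational(3378349829, 9933041165) (j = Add(Mul(2095, Rational(-1, 67597)), Mul(-54532, Rational(-1, 146945))) = Add(Rational(-2095, 67597), Rational(54532, 146945)) = Rational(3378349829, 9933041165) ≈ 0.34011)
Mul(Add(-30121, 155501), Pow(Add(-134152, j), -1)) = Mul(Add(-30121, 155501), Pow(Add(-134152, Rational(3378349829, 9933041165)), -1)) = Mul(125380, Pow(Rational(-1332533960017251, 9933041165), -1)) = Mul(125380, Rational(-9933041165, 1332533960017251)) = Rational(-1245404701267700, 1332533960017251)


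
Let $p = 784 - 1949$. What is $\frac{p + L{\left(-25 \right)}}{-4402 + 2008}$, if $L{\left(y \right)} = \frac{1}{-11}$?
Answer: $\frac{712}{1463} \approx 0.48667$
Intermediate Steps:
$L{\left(y \right)} = - \frac{1}{11}$
$p = -1165$ ($p = 784 - 1949 = -1165$)
$\frac{p + L{\left(-25 \right)}}{-4402 + 2008} = \frac{-1165 - \frac{1}{11}}{-4402 + 2008} = - \frac{12816}{11 \left(-2394\right)} = \left(- \frac{12816}{11}\right) \left(- \frac{1}{2394}\right) = \frac{712}{1463}$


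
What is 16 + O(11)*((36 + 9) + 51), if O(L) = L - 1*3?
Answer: 784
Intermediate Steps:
O(L) = -3 + L (O(L) = L - 3 = -3 + L)
16 + O(11)*((36 + 9) + 51) = 16 + (-3 + 11)*((36 + 9) + 51) = 16 + 8*(45 + 51) = 16 + 8*96 = 16 + 768 = 784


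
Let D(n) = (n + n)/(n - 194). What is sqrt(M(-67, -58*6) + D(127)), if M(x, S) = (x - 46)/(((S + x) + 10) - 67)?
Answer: I*sqrt(887978202)/15812 ≈ 1.8846*I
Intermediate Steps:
M(x, S) = (-46 + x)/(-57 + S + x) (M(x, S) = (-46 + x)/((10 + S + x) - 67) = (-46 + x)/(-57 + S + x))
D(n) = 2*n/(-194 + n) (D(n) = (2*n)/(-194 + n) = 2*n/(-194 + n))
sqrt(M(-67, -58*6) + D(127)) = sqrt((-46 - 67)/(-57 - 58*6 - 67) + 2*127/(-194 + 127)) = sqrt(-113/(-57 - 348 - 67) + 2*127/(-67)) = sqrt(-113/(-472) + 2*127*(-1/67)) = sqrt(-1/472*(-113) - 254/67) = sqrt(113/472 - 254/67) = sqrt(-112317/31624) = I*sqrt(887978202)/15812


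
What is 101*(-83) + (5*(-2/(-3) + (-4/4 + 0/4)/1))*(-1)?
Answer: -25144/3 ≈ -8381.3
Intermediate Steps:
101*(-83) + (5*(-2/(-3) + (-4/4 + 0/4)/1))*(-1) = -8383 + (5*(-2*(-1/3) + (-4*1/4 + 0*(1/4))*1))*(-1) = -8383 + (5*(2/3 + (-1 + 0)*1))*(-1) = -8383 + (5*(2/3 - 1*1))*(-1) = -8383 + (5*(2/3 - 1))*(-1) = -8383 + (5*(-1/3))*(-1) = -8383 - 5/3*(-1) = -8383 + 5/3 = -25144/3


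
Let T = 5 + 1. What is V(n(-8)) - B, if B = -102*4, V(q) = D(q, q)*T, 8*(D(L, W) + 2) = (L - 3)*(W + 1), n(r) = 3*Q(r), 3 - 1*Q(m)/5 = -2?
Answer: 4500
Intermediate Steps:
Q(m) = 25 (Q(m) = 15 - 5*(-2) = 15 + 10 = 25)
n(r) = 75 (n(r) = 3*25 = 75)
T = 6
D(L, W) = -2 + (1 + W)*(-3 + L)/8 (D(L, W) = -2 + ((L - 3)*(W + 1))/8 = -2 + ((-3 + L)*(1 + W))/8 = -2 + ((1 + W)*(-3 + L))/8 = -2 + (1 + W)*(-3 + L)/8)
V(q) = -57/4 - 3*q/2 + 3*q²/4 (V(q) = (-19/8 - 3*q/8 + q/8 + q*q/8)*6 = (-19/8 - 3*q/8 + q/8 + q²/8)*6 = (-19/8 - q/4 + q²/8)*6 = -57/4 - 3*q/2 + 3*q²/4)
B = -408
V(n(-8)) - B = (-57/4 - 3/2*75 + (¾)*75²) - 1*(-408) = (-57/4 - 225/2 + (¾)*5625) + 408 = (-57/4 - 225/2 + 16875/4) + 408 = 4092 + 408 = 4500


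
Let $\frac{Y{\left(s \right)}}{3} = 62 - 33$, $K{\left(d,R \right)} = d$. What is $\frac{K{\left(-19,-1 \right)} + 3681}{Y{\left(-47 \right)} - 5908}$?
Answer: $- \frac{3662}{5821} \approx -0.6291$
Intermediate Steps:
$Y{\left(s \right)} = 87$ ($Y{\left(s \right)} = 3 \left(62 - 33\right) = 3 \cdot 29 = 87$)
$\frac{K{\left(-19,-1 \right)} + 3681}{Y{\left(-47 \right)} - 5908} = \frac{-19 + 3681}{87 - 5908} = \frac{3662}{-5821} = 3662 \left(- \frac{1}{5821}\right) = - \frac{3662}{5821}$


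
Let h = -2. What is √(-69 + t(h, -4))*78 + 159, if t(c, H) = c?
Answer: 159 + 78*I*√71 ≈ 159.0 + 657.24*I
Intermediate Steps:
√(-69 + t(h, -4))*78 + 159 = √(-69 - 2)*78 + 159 = √(-71)*78 + 159 = (I*√71)*78 + 159 = 78*I*√71 + 159 = 159 + 78*I*√71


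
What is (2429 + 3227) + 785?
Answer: 6441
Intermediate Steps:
(2429 + 3227) + 785 = 5656 + 785 = 6441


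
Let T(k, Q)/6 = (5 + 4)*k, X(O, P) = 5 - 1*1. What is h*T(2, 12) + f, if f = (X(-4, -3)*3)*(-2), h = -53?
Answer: -5748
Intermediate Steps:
X(O, P) = 4 (X(O, P) = 5 - 1 = 4)
T(k, Q) = 54*k (T(k, Q) = 6*((5 + 4)*k) = 6*(9*k) = 54*k)
f = -24 (f = (4*3)*(-2) = 12*(-2) = -24)
h*T(2, 12) + f = -2862*2 - 24 = -53*108 - 24 = -5724 - 24 = -5748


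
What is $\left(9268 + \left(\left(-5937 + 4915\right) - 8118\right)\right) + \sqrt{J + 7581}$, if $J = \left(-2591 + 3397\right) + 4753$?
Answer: $128 + 6 \sqrt{365} \approx 242.63$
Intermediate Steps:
$J = 5559$ ($J = 806 + 4753 = 5559$)
$\left(9268 + \left(\left(-5937 + 4915\right) - 8118\right)\right) + \sqrt{J + 7581} = \left(9268 + \left(\left(-5937 + 4915\right) - 8118\right)\right) + \sqrt{5559 + 7581} = \left(9268 - 9140\right) + \sqrt{13140} = \left(9268 - 9140\right) + 6 \sqrt{365} = 128 + 6 \sqrt{365}$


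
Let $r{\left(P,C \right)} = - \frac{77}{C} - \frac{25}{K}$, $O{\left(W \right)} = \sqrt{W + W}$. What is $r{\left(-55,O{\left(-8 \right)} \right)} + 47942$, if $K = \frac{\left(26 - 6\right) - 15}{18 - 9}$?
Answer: $47897 + \frac{77 i}{4} \approx 47897.0 + 19.25 i$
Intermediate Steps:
$K = \frac{5}{9}$ ($K = \frac{\left(26 - 6\right) - 15}{9} = \left(20 - 15\right) \frac{1}{9} = 5 \cdot \frac{1}{9} = \frac{5}{9} \approx 0.55556$)
$O{\left(W \right)} = \sqrt{2} \sqrt{W}$ ($O{\left(W \right)} = \sqrt{2 W} = \sqrt{2} \sqrt{W}$)
$r{\left(P,C \right)} = -45 - \frac{77}{C}$ ($r{\left(P,C \right)} = - \frac{77}{C} - \frac{25}{\frac{5}{9}} = - \frac{77}{C} - 45 = -45 - \frac{77}{C}$)
$r{\left(-55,O{\left(-8 \right)} \right)} + 47942 = \left(-45 - \frac{77}{\sqrt{2} \sqrt{-8}}\right) + 47942 = \left(-45 - \frac{77}{\sqrt{2} \cdot 2 i \sqrt{2}}\right) + 47942 = \left(-45 - \frac{77}{4 i}\right) + 47942 = \left(-45 - 77 \left(- \frac{i}{4}\right)\right) + 47942 = \left(-45 + \frac{77 i}{4}\right) + 47942 = 47897 + \frac{77 i}{4}$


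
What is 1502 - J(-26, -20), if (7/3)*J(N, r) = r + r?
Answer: 10634/7 ≈ 1519.1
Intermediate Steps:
J(N, r) = 6*r/7 (J(N, r) = 3*(r + r)/7 = 3*(2*r)/7 = 6*r/7)
1502 - J(-26, -20) = 1502 - 6*(-20)/7 = 1502 - 1*(-120/7) = 1502 + 120/7 = 10634/7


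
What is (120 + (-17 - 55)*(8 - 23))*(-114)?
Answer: -136800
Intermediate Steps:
(120 + (-17 - 55)*(8 - 23))*(-114) = (120 - 72*(-15))*(-114) = (120 + 1080)*(-114) = 1200*(-114) = -136800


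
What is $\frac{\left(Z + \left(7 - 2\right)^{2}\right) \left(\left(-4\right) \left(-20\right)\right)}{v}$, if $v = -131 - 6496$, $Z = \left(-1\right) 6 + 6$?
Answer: $- \frac{2000}{6627} \approx -0.3018$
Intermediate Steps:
$Z = 0$ ($Z = -6 + 6 = 0$)
$v = -6627$ ($v = -131 - 6496 = -6627$)
$\frac{\left(Z + \left(7 - 2\right)^{2}\right) \left(\left(-4\right) \left(-20\right)\right)}{v} = \frac{\left(0 + \left(7 - 2\right)^{2}\right) \left(\left(-4\right) \left(-20\right)\right)}{-6627} = \left(0 + 5^{2}\right) 80 \left(- \frac{1}{6627}\right) = \left(0 + 25\right) 80 \left(- \frac{1}{6627}\right) = 25 \cdot 80 \left(- \frac{1}{6627}\right) = 2000 \left(- \frac{1}{6627}\right) = - \frac{2000}{6627}$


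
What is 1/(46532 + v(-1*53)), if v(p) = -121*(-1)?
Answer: 1/46653 ≈ 2.1435e-5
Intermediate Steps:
v(p) = 121
1/(46532 + v(-1*53)) = 1/(46532 + 121) = 1/46653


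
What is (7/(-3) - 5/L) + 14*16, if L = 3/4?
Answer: 215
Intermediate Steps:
L = 3/4 (L = 3*(1/4) = 3/4 ≈ 0.75000)
(7/(-3) - 5/L) + 14*16 = (7/(-3) - 5/3/4) + 14*16 = (7*(-1/3) - 5*4/3) + 224 = (-7/3 - 20/3) + 224 = -9 + 224 = 215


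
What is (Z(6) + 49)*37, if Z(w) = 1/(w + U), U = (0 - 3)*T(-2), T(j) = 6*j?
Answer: 76183/42 ≈ 1813.9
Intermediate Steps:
U = 36 (U = (0 - 3)*(6*(-2)) = -3*(-12) = 36)
Z(w) = 1/(36 + w) (Z(w) = 1/(w + 36) = 1/(36 + w))
(Z(6) + 49)*37 = (1/(36 + 6) + 49)*37 = (1/42 + 49)*37 = (2059/42)*37 = 76183/42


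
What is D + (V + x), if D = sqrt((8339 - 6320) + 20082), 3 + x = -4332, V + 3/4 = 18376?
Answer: 56161/4 + sqrt(22101) ≈ 14189.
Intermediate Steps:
V = 73501/4 (V = -3/4 + 18376 = 73501/4 ≈ 18375.)
x = -4335 (x = -3 - 4332 = -4335)
D = sqrt(22101) (D = sqrt(2019 + 20082) = sqrt(22101) ≈ 148.66)
D + (V + x) = sqrt(22101) + (73501/4 - 4335) = sqrt(22101) + 56161/4 = 56161/4 + sqrt(22101)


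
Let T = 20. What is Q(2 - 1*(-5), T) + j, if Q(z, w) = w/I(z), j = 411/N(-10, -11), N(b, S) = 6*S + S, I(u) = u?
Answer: -191/77 ≈ -2.4805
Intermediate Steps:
N(b, S) = 7*S
j = -411/77 (j = 411/((7*(-11))) = 411/(-77) = 411*(-1/77) = -411/77 ≈ -5.3377)
Q(z, w) = w/z
Q(2 - 1*(-5), T) + j = 20/(2 - 1*(-5)) - 411/77 = 20/(2 + 5) - 411/77 = 20/7 - 411/77 = -191/77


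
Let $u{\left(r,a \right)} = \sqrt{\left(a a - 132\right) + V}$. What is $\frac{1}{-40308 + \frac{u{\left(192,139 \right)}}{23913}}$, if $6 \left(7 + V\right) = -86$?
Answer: $- \frac{69148160649756}{2787224059470307345} - \frac{23913 \sqrt{172509}}{2787224059470307345} \approx -2.4809 \cdot 10^{-5}$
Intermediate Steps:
$V = - \frac{64}{3}$ ($V = -7 + \frac{1}{6} \left(-86\right) = -7 - \frac{43}{3} = - \frac{64}{3} \approx -21.333$)
$u{\left(r,a \right)} = \sqrt{- \frac{460}{3} + a^{2}}$ ($u{\left(r,a \right)} = \sqrt{\left(a a - 132\right) - \frac{64}{3}} = \sqrt{\left(a^{2} - 132\right) - \frac{64}{3}} = \sqrt{\left(-132 + a^{2}\right) - \frac{64}{3}} = \sqrt{- \frac{460}{3} + a^{2}}$)
$\frac{1}{-40308 + \frac{u{\left(192,139 \right)}}{23913}} = \frac{1}{-40308 + \frac{\frac{1}{3} \sqrt{-1380 + 9 \cdot 139^{2}}}{23913}} = \frac{1}{-40308 + \frac{\sqrt{-1380 + 9 \cdot 19321}}{3} \cdot \frac{1}{23913}} = \frac{1}{-40308 + \frac{\sqrt{-1380 + 173889}}{3} \cdot \frac{1}{23913}} = \frac{1}{-40308 + \frac{\sqrt{172509}}{3} \cdot \frac{1}{23913}} = \frac{1}{-40308 + \frac{\sqrt{172509}}{71739}}$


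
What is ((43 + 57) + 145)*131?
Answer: 32095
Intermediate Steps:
((43 + 57) + 145)*131 = (100 + 145)*131 = 245*131 = 32095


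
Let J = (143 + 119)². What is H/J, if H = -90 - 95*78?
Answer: -1875/17161 ≈ -0.10926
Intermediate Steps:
H = -7500 (H = -90 - 7410 = -7500)
J = 68644 (J = 262² = 68644)
H/J = -7500/68644 = -7500*1/68644 = -1875/17161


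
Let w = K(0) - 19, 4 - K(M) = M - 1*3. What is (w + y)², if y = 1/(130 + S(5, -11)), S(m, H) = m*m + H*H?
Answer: 10962721/76176 ≈ 143.91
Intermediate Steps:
S(m, H) = H² + m² (S(m, H) = m² + H² = H² + m²)
K(M) = 7 - M (K(M) = 4 - (M - 1*3) = 4 - (M - 3) = 4 - (-3 + M) = 4 + (3 - M) = 7 - M)
w = -12 (w = (7 - 1*0) - 19 = (7 + 0) - 19 = 7 - 19 = -12)
y = 1/276 (y = 1/(130 + ((-11)² + 5²)) = 1/(130 + (121 + 25)) = 1/(130 + 146) = 1/276 ≈ 0.0036232)
(w + y)² = (-12 + 1/276)² = (-3311/276)² = 10962721/76176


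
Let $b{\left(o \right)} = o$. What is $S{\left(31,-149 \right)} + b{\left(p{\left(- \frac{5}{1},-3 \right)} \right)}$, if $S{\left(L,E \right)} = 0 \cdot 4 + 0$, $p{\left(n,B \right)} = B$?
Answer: $-3$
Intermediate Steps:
$S{\left(L,E \right)} = 0$ ($S{\left(L,E \right)} = 0 + 0 = 0$)
$S{\left(31,-149 \right)} + b{\left(p{\left(- \frac{5}{1},-3 \right)} \right)} = 0 - 3 = -3$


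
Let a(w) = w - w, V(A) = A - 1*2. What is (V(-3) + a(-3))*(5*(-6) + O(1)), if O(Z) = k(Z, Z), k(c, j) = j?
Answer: 145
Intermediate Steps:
O(Z) = Z
V(A) = -2 + A (V(A) = A - 2 = -2 + A)
a(w) = 0
(V(-3) + a(-3))*(5*(-6) + O(1)) = ((-2 - 3) + 0)*(5*(-6) + 1) = (-5 + 0)*(-30 + 1) = -5*(-29) = 145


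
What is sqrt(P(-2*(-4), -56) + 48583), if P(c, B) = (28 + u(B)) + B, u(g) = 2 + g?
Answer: 3*sqrt(5389) ≈ 220.23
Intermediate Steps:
P(c, B) = 30 + 2*B (P(c, B) = (28 + (2 + B)) + B = (30 + B) + B = 30 + 2*B)
sqrt(P(-2*(-4), -56) + 48583) = sqrt((30 + 2*(-56)) + 48583) = sqrt((30 - 112) + 48583) = sqrt(-82 + 48583) = sqrt(48501) = 3*sqrt(5389)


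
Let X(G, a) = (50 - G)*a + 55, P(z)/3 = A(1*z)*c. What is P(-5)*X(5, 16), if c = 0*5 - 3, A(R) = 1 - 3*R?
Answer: -111600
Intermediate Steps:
c = -3 (c = 0 - 3 = -3)
P(z) = -9 + 27*z (P(z) = 3*((1 - 3*z)*(-3)) = 3*(-3 + 9*z) = -9 + 27*z)
X(G, a) = 55 + a*(50 - G) (X(G, a) = a*(50 - G) + 55 = 55 + a*(50 - G))
P(-5)*X(5, 16) = (-9 + 27*(-5))*(55 + 50*16 - 1*5*16) = (-9 - 135)*(55 + 800 - 80) = -144*775 = -111600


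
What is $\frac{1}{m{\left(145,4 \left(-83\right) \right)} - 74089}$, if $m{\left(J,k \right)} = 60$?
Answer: $- \frac{1}{74029} \approx -1.3508 \cdot 10^{-5}$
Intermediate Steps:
$\frac{1}{m{\left(145,4 \left(-83\right) \right)} - 74089} = \frac{1}{60 - 74089} = \frac{1}{-74029} = - \frac{1}{74029}$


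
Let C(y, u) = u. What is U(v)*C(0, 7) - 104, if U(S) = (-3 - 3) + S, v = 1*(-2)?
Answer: -160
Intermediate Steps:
v = -2
U(S) = -6 + S
U(v)*C(0, 7) - 104 = (-6 - 2)*7 - 104 = -8*7 - 104 = -56 - 104 = -160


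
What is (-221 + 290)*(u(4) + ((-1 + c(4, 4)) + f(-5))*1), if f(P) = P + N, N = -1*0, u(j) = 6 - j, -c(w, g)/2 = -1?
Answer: -138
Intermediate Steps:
c(w, g) = 2 (c(w, g) = -2*(-1) = 2)
N = 0
f(P) = P (f(P) = P + 0 = P)
(-221 + 290)*(u(4) + ((-1 + c(4, 4)) + f(-5))*1) = (-221 + 290)*((6 - 1*4) + ((-1 + 2) - 5)*1) = 69*((6 - 4) + (1 - 5)*1) = 69*(2 - 4*1) = 69*(2 - 4) = 69*(-2) = -138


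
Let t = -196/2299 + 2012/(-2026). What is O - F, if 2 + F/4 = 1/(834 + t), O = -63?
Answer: -26674309607/484945104 ≈ -55.005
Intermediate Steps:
t = -2511342/2328887 (t = -196*1/2299 + 2012*(-1/2026) = -196/2299 - 1006/1013 = -2511342/2328887 ≈ -1.0783)
F = -3877231945/484945104 (F = -8 + 4/(834 - 2511342/2328887) = -8 + 4/(1939780416/2328887) = -8 + 4*(2328887/1939780416) = -8 + 2328887/484945104 = -3877231945/484945104 ≈ -7.9952)
O - F = -63 - 1*(-3877231945/484945104) = -63 + 3877231945/484945104 = -26674309607/484945104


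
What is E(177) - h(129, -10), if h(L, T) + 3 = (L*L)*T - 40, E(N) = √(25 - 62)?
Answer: 166453 + I*√37 ≈ 1.6645e+5 + 6.0828*I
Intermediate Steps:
E(N) = I*√37 (E(N) = √(-37) = I*√37)
h(L, T) = -43 + T*L² (h(L, T) = -3 + ((L*L)*T - 40) = -3 + (L²*T - 40) = -3 + (T*L² - 40) = -3 + (-40 + T*L²) = -43 + T*L²)
E(177) - h(129, -10) = I*√37 - (-43 - 10*129²) = I*√37 - (-43 - 10*16641) = I*√37 - (-43 - 166410) = I*√37 - 1*(-166453) = I*√37 + 166453 = 166453 + I*√37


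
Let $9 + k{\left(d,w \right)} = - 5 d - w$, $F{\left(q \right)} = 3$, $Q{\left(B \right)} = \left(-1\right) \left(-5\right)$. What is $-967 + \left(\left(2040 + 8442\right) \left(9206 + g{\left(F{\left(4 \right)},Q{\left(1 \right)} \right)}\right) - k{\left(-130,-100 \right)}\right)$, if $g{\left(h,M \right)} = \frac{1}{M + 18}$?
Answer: $\frac{2219408914}{23} \approx 9.6496 \cdot 10^{7}$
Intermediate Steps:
$Q{\left(B \right)} = 5$
$g{\left(h,M \right)} = \frac{1}{18 + M}$
$k{\left(d,w \right)} = -9 - w - 5 d$ ($k{\left(d,w \right)} = -9 - \left(w + 5 d\right) = -9 - w - 5 d$)
$-967 + \left(\left(2040 + 8442\right) \left(9206 + g{\left(F{\left(4 \right)},Q{\left(1 \right)} \right)}\right) - k{\left(-130,-100 \right)}\right) = -967 - \left(-9 + 100 + 650 - \left(2040 + 8442\right) \left(9206 + \frac{1}{18 + 5}\right)\right) = -967 + \left(10482 \left(9206 + \frac{1}{23}\right) - \left(-9 + 100 + 650\right)\right) = -967 + \left(10482 \left(9206 + \frac{1}{23}\right) - 741\right) = -967 + \left(10482 \cdot \frac{211739}{23} - 741\right) = -967 + \left(\frac{2219448198}{23} - 741\right) = -967 + \frac{2219431155}{23} = \frac{2219408914}{23}$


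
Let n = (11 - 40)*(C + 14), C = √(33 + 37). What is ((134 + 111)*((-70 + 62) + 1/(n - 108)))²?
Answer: 81029247097191925/21079383138 - 1430111771725*√70/10539691569 ≈ 3.8429e+6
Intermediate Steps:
C = √70 ≈ 8.3666
n = -406 - 29*√70 (n = (11 - 40)*(√70 + 14) = -29*(14 + √70) = -406 - 29*√70 ≈ -648.63)
((134 + 111)*((-70 + 62) + 1/(n - 108)))² = ((134 + 111)*((-70 + 62) + 1/((-406 - 29*√70) - 108)))² = (245*(-8 + 1/(-514 - 29*√70)))² = (-1960 + 245/(-514 - 29*√70))²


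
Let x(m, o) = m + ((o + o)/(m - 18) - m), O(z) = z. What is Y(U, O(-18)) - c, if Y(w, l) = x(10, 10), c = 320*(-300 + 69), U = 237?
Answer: 147835/2 ≈ 73918.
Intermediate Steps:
c = -73920 (c = 320*(-231) = -73920)
x(m, o) = 2*o/(-18 + m) (x(m, o) = m + ((2*o)/(-18 + m) - m) = m + (2*o/(-18 + m) - m) = m + (-m + 2*o/(-18 + m)) = 2*o/(-18 + m))
Y(w, l) = -5/2 (Y(w, l) = 2*10/(-18 + 10) = 2*10/(-8) = 2*10*(-⅛) = -5/2)
Y(U, O(-18)) - c = -5/2 - 1*(-73920) = -5/2 + 73920 = 147835/2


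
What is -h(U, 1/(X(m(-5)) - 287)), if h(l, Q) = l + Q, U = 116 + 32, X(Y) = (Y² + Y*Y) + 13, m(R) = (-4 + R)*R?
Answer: -558849/3776 ≈ -148.00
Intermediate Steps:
m(R) = R*(-4 + R)
X(Y) = 13 + 2*Y² (X(Y) = (Y² + Y²) + 13 = 2*Y² + 13 = 13 + 2*Y²)
U = 148
h(l, Q) = Q + l
-h(U, 1/(X(m(-5)) - 287)) = -(1/((13 + 2*(-5*(-4 - 5))²) - 287) + 148) = -(1/((13 + 2*(-5*(-9))²) - 287) + 148) = -(1/((13 + 2*45²) - 287) + 148) = -(1/((13 + 2*2025) - 287) + 148) = -(1/((13 + 4050) - 287) + 148) = -(1/(4063 - 287) + 148) = -(1/3776 + 148) = -1*558849/3776 = -558849/3776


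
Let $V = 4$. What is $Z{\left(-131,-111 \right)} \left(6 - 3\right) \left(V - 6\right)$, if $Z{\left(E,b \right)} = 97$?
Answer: $-582$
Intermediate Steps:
$Z{\left(-131,-111 \right)} \left(6 - 3\right) \left(V - 6\right) = 97 \left(6 - 3\right) \left(4 - 6\right) = 97 \cdot 3 \left(-2\right) = 97 \left(-6\right) = -582$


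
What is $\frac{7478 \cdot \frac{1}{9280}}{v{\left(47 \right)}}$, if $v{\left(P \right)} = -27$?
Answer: $- \frac{3739}{125280} \approx -0.029845$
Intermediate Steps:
$\frac{7478 \cdot \frac{1}{9280}}{v{\left(47 \right)}} = \frac{7478 \cdot \frac{1}{9280}}{-27} = 7478 \cdot \frac{1}{9280} \left(- \frac{1}{27}\right) = \frac{3739}{4640} \left(- \frac{1}{27}\right) = - \frac{3739}{125280}$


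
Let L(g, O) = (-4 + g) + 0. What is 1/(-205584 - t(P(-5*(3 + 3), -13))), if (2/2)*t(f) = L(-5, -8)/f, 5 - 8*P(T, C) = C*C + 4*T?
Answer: -11/2261442 ≈ -4.8642e-6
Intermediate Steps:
L(g, O) = -4 + g
P(T, C) = 5/8 - T/2 - C**2/8 (P(T, C) = 5/8 - (C*C + 4*T)/8 = 5/8 - (C**2 + 4*T)/8 = 5/8 + (-T/2 - C**2/8) = 5/8 - T/2 - C**2/8)
t(f) = -9/f (t(f) = (-4 - 5)/f = -9/f)
1/(-205584 - t(P(-5*(3 + 3), -13))) = 1/(-205584 - (-9)/(5/8 - (-5)*(3 + 3)/2 - 1/8*(-13)**2)) = 1/(-205584 - (-9)/(5/8 - (-5)*6/2 - 1/8*169)) = 1/(-205584 - (-9)/(5/8 - 1/2*(-30) - 169/8)) = 1/(-205584 - (-9)/(5/8 + 15 - 169/8)) = 1/(-205584 - (-9)/(-11/2)) = 1/(-205584 - (-9)*(-2)/11) = 1/(-205584 - 1*18/11) = 1/(-205584 - 18/11) = 1/(-2261442/11) = -11/2261442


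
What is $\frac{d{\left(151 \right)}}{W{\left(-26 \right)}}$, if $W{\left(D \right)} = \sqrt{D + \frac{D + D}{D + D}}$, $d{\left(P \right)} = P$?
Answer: $- \frac{151 i}{5} \approx - 30.2 i$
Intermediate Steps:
$W{\left(D \right)} = \sqrt{1 + D}$ ($W{\left(D \right)} = \sqrt{D + \frac{2 D}{2 D}} = \sqrt{D + 2 D \frac{1}{2 D}} = \sqrt{D + 1} = \sqrt{1 + D}$)
$\frac{d{\left(151 \right)}}{W{\left(-26 \right)}} = \frac{151}{\sqrt{1 - 26}} = \frac{151}{\sqrt{-25}} = \frac{151}{5 i} = 151 \left(- \frac{i}{5}\right) = - \frac{151 i}{5}$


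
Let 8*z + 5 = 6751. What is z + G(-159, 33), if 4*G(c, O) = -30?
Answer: 3343/4 ≈ 835.75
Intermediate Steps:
z = 3373/4 (z = -5/8 + (⅛)*6751 = -5/8 + 6751/8 = 3373/4 ≈ 843.25)
G(c, O) = -15/2 (G(c, O) = (¼)*(-30) = -15/2)
z + G(-159, 33) = 3373/4 - 15/2 = 3343/4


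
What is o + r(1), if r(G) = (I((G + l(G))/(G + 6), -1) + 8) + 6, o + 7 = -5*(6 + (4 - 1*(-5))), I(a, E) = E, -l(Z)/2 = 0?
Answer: -69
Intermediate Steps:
l(Z) = 0 (l(Z) = -2*0 = 0)
o = -82 (o = -7 - 5*(6 + (4 - 1*(-5))) = -7 - 5*(6 + (4 + 5)) = -7 - 5*(6 + 9) = -7 - 5*15 = -7 - 75 = -82)
r(G) = 13 (r(G) = (-1 + 8) + 6 = 7 + 6 = 13)
o + r(1) = -82 + 13 = -69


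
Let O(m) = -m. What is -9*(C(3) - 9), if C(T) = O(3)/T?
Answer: 90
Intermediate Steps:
C(T) = -3/T (C(T) = (-1*3)/T = -3/T)
-9*(C(3) - 9) = -9*(-3/3 - 9) = -9*(-3*⅓ - 9) = -9*(-1 - 9) = -9*(-10) = 90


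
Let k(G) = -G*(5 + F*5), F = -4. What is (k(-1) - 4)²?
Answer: 361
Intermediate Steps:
k(G) = 15*G (k(G) = -G*(5 - 4*5) = -G*(5 - 20) = -G*(-15) = -(-15)*G = 15*G)
(k(-1) - 4)² = (15*(-1) - 4)² = (-15 - 4)² = (-19)² = 361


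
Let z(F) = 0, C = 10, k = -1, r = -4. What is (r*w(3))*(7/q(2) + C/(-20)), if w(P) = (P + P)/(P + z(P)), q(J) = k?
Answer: 60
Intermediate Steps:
q(J) = -1
w(P) = 2 (w(P) = (P + P)/(P + 0) = (2*P)/P = 2)
(r*w(3))*(7/q(2) + C/(-20)) = (-4*2)*(7/(-1) + 10/(-20)) = -8*(7*(-1) + 10*(-1/20)) = -8*(-7 - ½) = -8*(-15/2) = 60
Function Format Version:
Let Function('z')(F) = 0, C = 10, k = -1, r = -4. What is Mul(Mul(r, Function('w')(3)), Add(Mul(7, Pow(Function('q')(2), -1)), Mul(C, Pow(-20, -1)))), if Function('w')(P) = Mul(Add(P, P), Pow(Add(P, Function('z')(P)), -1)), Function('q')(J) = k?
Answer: 60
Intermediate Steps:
Function('q')(J) = -1
Function('w')(P) = 2 (Function('w')(P) = Mul(Add(P, P), Pow(Add(P, 0), -1)) = Mul(Mul(2, P), Pow(P, -1)) = 2)
Mul(Mul(r, Function('w')(3)), Add(Mul(7, Pow(Function('q')(2), -1)), Mul(C, Pow(-20, -1)))) = Mul(Mul(-4, 2), Add(Mul(7, Pow(-1, -1)), Mul(10, Pow(-20, -1)))) = Mul(-8, Add(Mul(7, -1), Mul(10, Rational(-1, 20)))) = Mul(-8, Add(-7, Rational(-1, 2))) = Mul(-8, Rational(-15, 2)) = 60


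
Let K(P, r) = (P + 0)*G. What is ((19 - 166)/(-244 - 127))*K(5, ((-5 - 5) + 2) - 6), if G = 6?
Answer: 630/53 ≈ 11.887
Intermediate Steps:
K(P, r) = 6*P (K(P, r) = (P + 0)*6 = P*6 = 6*P)
((19 - 166)/(-244 - 127))*K(5, ((-5 - 5) + 2) - 6) = ((19 - 166)/(-244 - 127))*(6*5) = -147/(-371)*30 = -147*(-1/371)*30 = (21/53)*30 = 630/53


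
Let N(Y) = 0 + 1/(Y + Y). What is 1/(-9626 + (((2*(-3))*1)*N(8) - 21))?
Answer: -8/77179 ≈ -0.00010366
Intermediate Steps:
N(Y) = 1/(2*Y) (N(Y) = 0 + 1/(2*Y) = 1/(2*Y))
1/(-9626 + (((2*(-3))*1)*N(8) - 21)) = 1/(-9626 + (((2*(-3))*1)*((½)/8) - 21)) = 1/(-9626 + ((-6*1)*((½)*(⅛)) - 21)) = 1/(-9626 + (-6*1/16 - 21)) = 1/(-9626 + (-3/8 - 21)) = 1/(-9626 - 171/8) = 1/(-77179/8) = -8/77179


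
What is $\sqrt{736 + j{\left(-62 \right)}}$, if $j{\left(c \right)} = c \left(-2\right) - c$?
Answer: $\sqrt{922} \approx 30.364$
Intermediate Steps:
$j{\left(c \right)} = - 3 c$ ($j{\left(c \right)} = - 2 c - c = - 3 c$)
$\sqrt{736 + j{\left(-62 \right)}} = \sqrt{736 - -186} = \sqrt{736 + 186} = \sqrt{922}$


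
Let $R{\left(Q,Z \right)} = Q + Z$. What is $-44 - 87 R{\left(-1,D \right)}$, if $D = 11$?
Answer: $-914$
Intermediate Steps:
$-44 - 87 R{\left(-1,D \right)} = -44 - 87 \left(-1 + 11\right) = -44 - 870 = -914$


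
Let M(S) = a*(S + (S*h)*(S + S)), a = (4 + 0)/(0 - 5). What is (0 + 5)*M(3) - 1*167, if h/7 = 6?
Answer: -3203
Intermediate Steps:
h = 42 (h = 7*6 = 42)
a = -⅘ (a = 4/(-5) = 4*(-⅕) = -⅘ ≈ -0.80000)
M(S) = -336*S²/5 - 4*S/5 (M(S) = -4*(S + (S*42)*(S + S))/5 = -4*(S + (42*S)*(2*S))/5 = -4*(S + 84*S²)/5 = -336*S²/5 - 4*S/5)
(0 + 5)*M(3) - 1*167 = (0 + 5)*(-⅘*3*(1 + 84*3)) - 1*167 = 5*(-⅘*3*(1 + 252)) - 167 = 5*(-⅘*3*253) - 167 = 5*(-3036/5) - 167 = -3036 - 167 = -3203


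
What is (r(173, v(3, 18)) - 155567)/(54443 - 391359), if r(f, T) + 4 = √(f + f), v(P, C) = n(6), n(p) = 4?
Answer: 155571/336916 - √346/336916 ≈ 0.46169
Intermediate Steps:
v(P, C) = 4
r(f, T) = -4 + √2*√f (r(f, T) = -4 + √(f + f) = -4 + √(2*f) = -4 + √2*√f)
(r(173, v(3, 18)) - 155567)/(54443 - 391359) = ((-4 + √2*√173) - 155567)/(54443 - 391359) = ((-4 + √346) - 155567)/(-336916) = (-155571 + √346)*(-1/336916) = 155571/336916 - √346/336916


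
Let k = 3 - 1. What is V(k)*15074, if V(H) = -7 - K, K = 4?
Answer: -165814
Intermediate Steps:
k = 2
V(H) = -11 (V(H) = -7 - 1*4 = -7 - 4 = -11)
V(k)*15074 = -11*15074 = -165814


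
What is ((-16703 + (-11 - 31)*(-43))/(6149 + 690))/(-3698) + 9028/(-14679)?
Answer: -32586437479/53034434334 ≈ -0.61444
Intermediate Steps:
((-16703 + (-11 - 31)*(-43))/(6149 + 690))/(-3698) + 9028/(-14679) = ((-16703 - 42*(-43))/6839)*(-1/3698) + 9028*(-1/14679) = ((-16703 + 1806)*(1/6839))*(-1/3698) - 9028/14679 = -14897*1/6839*(-1/3698) - 9028/14679 = -14897/6839*(-1/3698) - 9028/14679 = 14897/25290622 - 9028/14679 = -32586437479/53034434334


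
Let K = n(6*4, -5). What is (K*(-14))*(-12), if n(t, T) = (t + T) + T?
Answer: 2352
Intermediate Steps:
n(t, T) = t + 2*T (n(t, T) = (T + t) + T = t + 2*T)
K = 14 (K = 6*4 + 2*(-5) = 24 - 10 = 14)
(K*(-14))*(-12) = (14*(-14))*(-12) = -196*(-12) = 2352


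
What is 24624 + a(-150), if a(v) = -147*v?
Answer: 46674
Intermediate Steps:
24624 + a(-150) = 24624 - 147*(-150) = 24624 + 22050 = 46674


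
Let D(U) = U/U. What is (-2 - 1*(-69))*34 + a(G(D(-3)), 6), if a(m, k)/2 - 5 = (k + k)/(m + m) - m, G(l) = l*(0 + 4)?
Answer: 2283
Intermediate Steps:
D(U) = 1
G(l) = 4*l (G(l) = l*4 = 4*l)
a(m, k) = 10 - 2*m + 2*k/m (a(m, k) = 10 + 2*((k + k)/(m + m) - m) = 10 + 2*((2*k)/((2*m)) - m) = 10 + 2*((2*k)*(1/(2*m)) - m) = 10 + 2*(k/m - m) = 10 + 2*(-m + k/m) = 10 + (-2*m + 2*k/m) = 10 - 2*m + 2*k/m)
(-2 - 1*(-69))*34 + a(G(D(-3)), 6) = (-2 - 1*(-69))*34 + (10 - 8 + 2*6/(4*1)) = (-2 + 69)*34 + (10 - 2*4 + 2*6/4) = 67*34 + (10 - 8 + 2*6*(¼)) = 2278 + (10 - 8 + 3) = 2278 + 5 = 2283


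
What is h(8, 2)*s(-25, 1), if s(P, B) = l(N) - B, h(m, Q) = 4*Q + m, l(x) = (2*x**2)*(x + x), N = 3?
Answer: 1712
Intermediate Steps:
l(x) = 4*x**3 (l(x) = (2*x**2)*(2*x) = 4*x**3)
h(m, Q) = m + 4*Q
s(P, B) = 108 - B (s(P, B) = 4*3**3 - B = 4*27 - B = 108 - B)
h(8, 2)*s(-25, 1) = (8 + 4*2)*(108 - 1*1) = (8 + 8)*(108 - 1) = 16*107 = 1712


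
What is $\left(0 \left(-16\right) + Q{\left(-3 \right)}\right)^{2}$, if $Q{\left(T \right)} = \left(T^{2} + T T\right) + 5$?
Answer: $529$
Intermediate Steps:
$Q{\left(T \right)} = 5 + 2 T^{2}$ ($Q{\left(T \right)} = \left(T^{2} + T^{2}\right) + 5 = 2 T^{2} + 5 = 5 + 2 T^{2}$)
$\left(0 \left(-16\right) + Q{\left(-3 \right)}\right)^{2} = \left(0 \left(-16\right) + \left(5 + 2 \left(-3\right)^{2}\right)\right)^{2} = \left(0 + \left(5 + 2 \cdot 9\right)\right)^{2} = \left(0 + \left(5 + 18\right)\right)^{2} = \left(0 + 23\right)^{2} = 23^{2} = 529$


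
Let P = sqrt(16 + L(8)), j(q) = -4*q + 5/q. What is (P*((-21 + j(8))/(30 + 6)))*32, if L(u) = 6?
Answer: -419*sqrt(22)/9 ≈ -218.36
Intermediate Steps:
j(q) = -4*q + 5/q
P = sqrt(22) (P = sqrt(16 + 6) = sqrt(22) ≈ 4.6904)
(P*((-21 + j(8))/(30 + 6)))*32 = (sqrt(22)*((-21 + (-4*8 + 5/8))/(30 + 6)))*32 = (sqrt(22)*((-21 + (-32 + 5*(1/8)))/36))*32 = (sqrt(22)*((-21 + (-32 + 5/8))*(1/36)))*32 = (sqrt(22)*((-21 - 251/8)*(1/36)))*32 = (sqrt(22)*(-419/8*1/36))*32 = (sqrt(22)*(-419/288))*32 = -419*sqrt(22)/288*32 = -419*sqrt(22)/9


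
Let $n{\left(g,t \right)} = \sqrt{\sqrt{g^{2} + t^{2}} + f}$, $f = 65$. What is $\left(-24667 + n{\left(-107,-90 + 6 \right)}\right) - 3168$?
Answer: $-27835 + \sqrt{65 + \sqrt{18505}} \approx -27821.0$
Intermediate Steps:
$n{\left(g,t \right)} = \sqrt{65 + \sqrt{g^{2} + t^{2}}}$ ($n{\left(g,t \right)} = \sqrt{\sqrt{g^{2} + t^{2}} + 65} = \sqrt{65 + \sqrt{g^{2} + t^{2}}}$)
$\left(-24667 + n{\left(-107,-90 + 6 \right)}\right) - 3168 = \left(-24667 + \sqrt{65 + \sqrt{\left(-107\right)^{2} + \left(-90 + 6\right)^{2}}}\right) - 3168 = \left(-24667 + \sqrt{65 + \sqrt{11449 + \left(-84\right)^{2}}}\right) - 3168 = \left(-24667 + \sqrt{65 + \sqrt{11449 + 7056}}\right) - 3168 = \left(-24667 + \sqrt{65 + \sqrt{18505}}\right) - 3168 = -27835 + \sqrt{65 + \sqrt{18505}}$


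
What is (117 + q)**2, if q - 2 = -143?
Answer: 576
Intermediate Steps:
q = -141 (q = 2 - 143 = -141)
(117 + q)**2 = (117 - 141)**2 = (-24)**2 = 576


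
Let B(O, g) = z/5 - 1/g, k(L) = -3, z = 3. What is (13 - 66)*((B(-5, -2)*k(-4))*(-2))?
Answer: -1749/5 ≈ -349.80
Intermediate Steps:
B(O, g) = 3/5 - 1/g
(13 - 66)*((B(-5, -2)*k(-4))*(-2)) = (13 - 66)*(((3/5 - 1/(-2))*(-3))*(-2)) = -53*(3/5 - 1*(-1/2))*(-3)*(-2) = -53*(3/5 + 1/2)*(-3)*(-2) = -53*(11/10)*(-3)*(-2) = -(-1749)*(-2)/10 = -53*33/5 = -1749/5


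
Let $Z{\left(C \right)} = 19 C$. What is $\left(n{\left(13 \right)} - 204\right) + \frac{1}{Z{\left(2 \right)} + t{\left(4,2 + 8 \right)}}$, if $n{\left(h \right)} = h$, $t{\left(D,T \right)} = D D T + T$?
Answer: $- \frac{39727}{208} \approx -191.0$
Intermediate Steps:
$t{\left(D,T \right)} = T + T D^{2}$ ($t{\left(D,T \right)} = D^{2} T + T = T D^{2} + T = T + T D^{2}$)
$\left(n{\left(13 \right)} - 204\right) + \frac{1}{Z{\left(2 \right)} + t{\left(4,2 + 8 \right)}} = \left(13 - 204\right) + \frac{1}{19 \cdot 2 + \left(2 + 8\right) \left(1 + 4^{2}\right)} = -191 + \frac{1}{38 + 10 \left(1 + 16\right)} = -191 + \frac{1}{38 + 10 \cdot 17} = -191 + \frac{1}{38 + 170} = -191 + \frac{1}{208} = - \frac{39727}{208}$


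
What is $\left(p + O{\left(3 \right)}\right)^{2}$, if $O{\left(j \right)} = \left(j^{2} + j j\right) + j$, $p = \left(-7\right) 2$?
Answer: $49$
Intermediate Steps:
$p = -14$
$O{\left(j \right)} = j + 2 j^{2}$ ($O{\left(j \right)} = \left(j^{2} + j^{2}\right) + j = 2 j^{2} + j = j + 2 j^{2}$)
$\left(p + O{\left(3 \right)}\right)^{2} = \left(-14 + 3 \left(1 + 2 \cdot 3\right)\right)^{2} = \left(-14 + 3 \left(1 + 6\right)\right)^{2} = \left(-14 + 3 \cdot 7\right)^{2} = \left(-14 + 21\right)^{2} = 7^{2} = 49$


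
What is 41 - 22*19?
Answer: -377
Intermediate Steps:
41 - 22*19 = 41 - 418 = -377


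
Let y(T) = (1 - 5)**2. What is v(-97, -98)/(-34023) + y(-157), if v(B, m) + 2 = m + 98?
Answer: 544370/34023 ≈ 16.000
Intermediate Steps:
y(T) = 16 (y(T) = (-4)**2 = 16)
v(B, m) = 96 + m (v(B, m) = -2 + (m + 98) = -2 + (98 + m) = 96 + m)
v(-97, -98)/(-34023) + y(-157) = (96 - 98)/(-34023) + 16 = -2*(-1/34023) + 16 = 2/34023 + 16 = 544370/34023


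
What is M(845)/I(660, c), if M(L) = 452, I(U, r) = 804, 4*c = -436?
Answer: 113/201 ≈ 0.56219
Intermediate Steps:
c = -109 (c = (¼)*(-436) = -109)
M(845)/I(660, c) = 452/804 = 452*(1/804) = 113/201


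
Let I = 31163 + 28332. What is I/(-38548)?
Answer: -59495/38548 ≈ -1.5434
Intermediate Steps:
I = 59495
I/(-38548) = 59495/(-38548) = 59495*(-1/38548) = -59495/38548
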